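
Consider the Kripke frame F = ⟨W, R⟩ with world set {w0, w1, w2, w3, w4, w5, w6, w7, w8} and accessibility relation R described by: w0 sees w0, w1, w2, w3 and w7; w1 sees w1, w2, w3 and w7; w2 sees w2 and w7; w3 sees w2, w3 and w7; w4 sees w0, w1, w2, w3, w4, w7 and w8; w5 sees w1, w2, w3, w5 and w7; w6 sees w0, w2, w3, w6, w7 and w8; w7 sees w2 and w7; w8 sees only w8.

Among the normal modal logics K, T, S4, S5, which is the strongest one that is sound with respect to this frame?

Reflexive (axiom T): yes — every world is R-related to itself.
Transitive (axiom 4): no — w6 R w0 and w0 R w1, but not w6 R w1.
Euclidean (axiom 5): no — w0 R w2 and w0 R w1, but not w2 R w1.
So F validates K, T; S4 would additionally require R to be transitive. The strongest is T.

T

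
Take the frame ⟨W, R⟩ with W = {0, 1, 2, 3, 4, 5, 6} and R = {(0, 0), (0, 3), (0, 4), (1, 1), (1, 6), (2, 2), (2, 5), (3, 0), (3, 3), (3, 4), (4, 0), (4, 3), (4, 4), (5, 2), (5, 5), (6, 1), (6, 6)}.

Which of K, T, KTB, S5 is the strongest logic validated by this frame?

Reflexive (axiom T): yes — every world is R-related to itself.
Symmetric (axiom B): yes — every pair in R has its reverse in R.
Euclidean (axiom 5): yes — any two successors of a common world are R-related.
So F validates K, T, KTB, S5. The strongest is S5.

S5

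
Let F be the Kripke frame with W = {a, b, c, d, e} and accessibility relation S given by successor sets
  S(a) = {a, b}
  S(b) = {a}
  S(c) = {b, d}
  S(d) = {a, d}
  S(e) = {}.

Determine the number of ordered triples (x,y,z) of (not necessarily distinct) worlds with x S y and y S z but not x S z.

Enumerating: (b,a,b), (c,b,a), (c,d,a), (d,a,b).

4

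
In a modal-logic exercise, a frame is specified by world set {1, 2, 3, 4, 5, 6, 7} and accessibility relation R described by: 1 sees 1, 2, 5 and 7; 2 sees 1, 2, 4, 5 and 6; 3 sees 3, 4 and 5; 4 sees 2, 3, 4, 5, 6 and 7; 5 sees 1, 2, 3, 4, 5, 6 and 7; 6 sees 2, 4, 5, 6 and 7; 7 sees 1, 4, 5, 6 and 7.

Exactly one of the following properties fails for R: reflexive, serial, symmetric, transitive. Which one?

Reflexive: yes — every world is R-related to itself.
Serial: yes — every world has a successor (e.g. 1 R 1).
Symmetric: yes — every pair in R has its reverse in R.
Transitive: no — 1 R 2 and 2 R 4, but not 1 R 4.
Only transitive fails.

transitive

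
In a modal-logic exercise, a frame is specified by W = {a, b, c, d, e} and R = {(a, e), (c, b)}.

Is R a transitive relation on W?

Yes

Transitive: yes — every two-step R-path is closed by a direct edge.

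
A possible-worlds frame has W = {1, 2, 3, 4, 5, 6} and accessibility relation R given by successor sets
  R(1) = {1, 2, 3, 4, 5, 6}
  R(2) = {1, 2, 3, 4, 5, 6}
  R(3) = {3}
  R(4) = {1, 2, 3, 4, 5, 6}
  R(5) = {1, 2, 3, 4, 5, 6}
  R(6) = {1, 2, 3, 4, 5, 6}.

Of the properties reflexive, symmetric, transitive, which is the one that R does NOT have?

Reflexive: yes — every world is R-related to itself.
Symmetric: no — 1 R 3 but not 3 R 1.
Transitive: yes — every two-step R-path is closed by a direct edge.
Only symmetric fails.

symmetric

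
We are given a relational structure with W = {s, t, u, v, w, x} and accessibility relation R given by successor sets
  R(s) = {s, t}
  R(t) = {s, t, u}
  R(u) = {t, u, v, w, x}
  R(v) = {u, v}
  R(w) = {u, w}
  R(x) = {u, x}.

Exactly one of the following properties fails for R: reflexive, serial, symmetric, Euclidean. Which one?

Euclidean

Reflexive: yes — every world is R-related to itself.
Serial: yes — every world has a successor (e.g. s R s).
Symmetric: yes — every pair in R has its reverse in R.
Euclidean: no — t R s and t R u, but not s R u.
Only Euclidean fails.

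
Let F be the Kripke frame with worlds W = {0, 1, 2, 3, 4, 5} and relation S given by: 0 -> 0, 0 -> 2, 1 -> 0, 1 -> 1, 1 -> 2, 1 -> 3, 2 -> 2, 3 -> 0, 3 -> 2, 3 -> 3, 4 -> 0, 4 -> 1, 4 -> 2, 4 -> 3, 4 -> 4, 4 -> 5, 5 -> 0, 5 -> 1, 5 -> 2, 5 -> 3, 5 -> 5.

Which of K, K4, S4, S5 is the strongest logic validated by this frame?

S4

Transitive (axiom 4): yes — every two-step S-path is closed by a direct edge.
Reflexive (axiom T): yes — every world is S-related to itself.
Euclidean (axiom 5): no — 1 S 0 and 1 S 3, but not 0 S 3.
So F validates K, K4, S4; S5 would additionally require S to be Euclidean. The strongest is S4.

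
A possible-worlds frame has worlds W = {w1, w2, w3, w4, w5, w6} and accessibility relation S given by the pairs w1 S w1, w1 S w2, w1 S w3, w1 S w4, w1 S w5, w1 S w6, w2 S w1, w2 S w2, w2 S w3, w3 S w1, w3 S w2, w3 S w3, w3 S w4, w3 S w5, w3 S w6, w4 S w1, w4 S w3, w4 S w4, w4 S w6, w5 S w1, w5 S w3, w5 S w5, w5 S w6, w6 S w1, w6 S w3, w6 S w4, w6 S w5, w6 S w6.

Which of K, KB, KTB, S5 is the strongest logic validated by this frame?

KTB

Symmetric (axiom B): yes — every pair in S has its reverse in S.
Reflexive (axiom T): yes — every world is S-related to itself.
Euclidean (axiom 5): no — w1 S w2 and w1 S w4, but not w2 S w4.
So F validates K, KB, KTB; S5 would additionally require S to be Euclidean. The strongest is KTB.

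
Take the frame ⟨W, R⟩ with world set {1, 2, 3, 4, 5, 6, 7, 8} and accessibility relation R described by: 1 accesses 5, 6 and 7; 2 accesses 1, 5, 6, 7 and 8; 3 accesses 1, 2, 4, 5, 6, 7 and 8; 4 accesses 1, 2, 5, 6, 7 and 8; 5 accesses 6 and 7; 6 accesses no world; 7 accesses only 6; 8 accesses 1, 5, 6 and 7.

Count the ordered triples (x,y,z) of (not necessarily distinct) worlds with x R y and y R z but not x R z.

R is transitive; there are no such tuples.

0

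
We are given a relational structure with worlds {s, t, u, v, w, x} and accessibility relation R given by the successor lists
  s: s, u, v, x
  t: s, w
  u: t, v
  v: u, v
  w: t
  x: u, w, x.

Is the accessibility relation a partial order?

No

Reflexive: no — t is not related to itself.
Transitive: no — s R u and u R t, but not s R t.
Antisymmetric: no — t R w and w R t with t ≠ w.
So R is not a partial order.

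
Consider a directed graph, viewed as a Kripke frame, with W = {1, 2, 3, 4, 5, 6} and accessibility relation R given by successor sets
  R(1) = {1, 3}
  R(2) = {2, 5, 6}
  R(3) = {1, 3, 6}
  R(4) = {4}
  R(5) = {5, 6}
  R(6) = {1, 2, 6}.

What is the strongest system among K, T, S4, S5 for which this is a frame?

Reflexive (axiom T): yes — every world is R-related to itself.
Transitive (axiom 4): no — 1 R 3 and 3 R 6, but not 1 R 6.
Euclidean (axiom 5): no — 2 R 6 and 2 R 5, but not 6 R 5.
So F validates K, T; S4 would additionally require R to be transitive. The strongest is T.

T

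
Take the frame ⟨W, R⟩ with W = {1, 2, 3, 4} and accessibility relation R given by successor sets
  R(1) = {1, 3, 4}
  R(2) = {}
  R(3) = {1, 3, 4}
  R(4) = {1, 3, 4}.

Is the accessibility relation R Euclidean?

Euclidean: yes — any two successors of a common world are R-related.

Yes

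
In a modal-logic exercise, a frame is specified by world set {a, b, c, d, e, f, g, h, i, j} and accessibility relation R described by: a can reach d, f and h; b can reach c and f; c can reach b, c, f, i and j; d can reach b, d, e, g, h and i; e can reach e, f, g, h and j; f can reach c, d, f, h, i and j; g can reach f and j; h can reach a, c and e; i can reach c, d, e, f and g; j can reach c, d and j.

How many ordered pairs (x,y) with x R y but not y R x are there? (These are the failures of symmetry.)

19

Enumerating: (a,d), (a,f), (b,f), (d,b), (d,e), (d,g), (d,h), (e,f), (e,g), (e,j), (f,d), (f,h), … and 7 more.
Total: 19.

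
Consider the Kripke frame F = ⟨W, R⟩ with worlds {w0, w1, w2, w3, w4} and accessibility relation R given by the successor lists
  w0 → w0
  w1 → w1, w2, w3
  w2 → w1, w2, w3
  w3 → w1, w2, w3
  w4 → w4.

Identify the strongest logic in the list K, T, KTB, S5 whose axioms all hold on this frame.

S5

Reflexive (axiom T): yes — every world is R-related to itself.
Symmetric (axiom B): yes — every pair in R has its reverse in R.
Euclidean (axiom 5): yes — any two successors of a common world are R-related.
So F validates K, T, KTB, S5. The strongest is S5.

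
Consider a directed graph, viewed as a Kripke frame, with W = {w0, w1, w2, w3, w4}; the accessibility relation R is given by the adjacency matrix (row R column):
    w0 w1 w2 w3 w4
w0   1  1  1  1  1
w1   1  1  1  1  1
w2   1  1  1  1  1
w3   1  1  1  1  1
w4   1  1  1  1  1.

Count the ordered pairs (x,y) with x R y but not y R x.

0

R is symmetric; there are no such tuples.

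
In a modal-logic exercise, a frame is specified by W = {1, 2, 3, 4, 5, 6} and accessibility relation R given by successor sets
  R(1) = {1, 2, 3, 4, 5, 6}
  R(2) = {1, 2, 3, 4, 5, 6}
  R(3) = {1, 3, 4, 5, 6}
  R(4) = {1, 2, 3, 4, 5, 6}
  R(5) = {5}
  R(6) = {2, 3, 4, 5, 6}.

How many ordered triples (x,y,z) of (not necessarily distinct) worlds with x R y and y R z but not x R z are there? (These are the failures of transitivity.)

Enumerating: (3,1,2), (3,4,2), (3,6,2), (6,2,1), (6,3,1), (6,4,1).

6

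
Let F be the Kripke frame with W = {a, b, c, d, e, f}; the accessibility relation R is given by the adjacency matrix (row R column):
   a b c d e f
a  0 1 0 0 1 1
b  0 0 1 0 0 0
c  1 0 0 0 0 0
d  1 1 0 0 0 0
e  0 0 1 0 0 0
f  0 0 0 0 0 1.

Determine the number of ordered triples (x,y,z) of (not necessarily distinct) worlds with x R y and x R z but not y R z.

Enumerating: (a,b,b), (a,b,e), (a,b,f), (a,e,b), (a,e,e), (a,e,f), (a,f,b), (a,f,e), (b,c,c), (c,a,a), (d,a,a), (d,b,a), (d,b,b), (e,c,c).

14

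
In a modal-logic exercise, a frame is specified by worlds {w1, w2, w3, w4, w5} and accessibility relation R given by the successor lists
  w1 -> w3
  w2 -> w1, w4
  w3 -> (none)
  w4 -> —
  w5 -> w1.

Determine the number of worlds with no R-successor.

Enumerating: w3, w4.

2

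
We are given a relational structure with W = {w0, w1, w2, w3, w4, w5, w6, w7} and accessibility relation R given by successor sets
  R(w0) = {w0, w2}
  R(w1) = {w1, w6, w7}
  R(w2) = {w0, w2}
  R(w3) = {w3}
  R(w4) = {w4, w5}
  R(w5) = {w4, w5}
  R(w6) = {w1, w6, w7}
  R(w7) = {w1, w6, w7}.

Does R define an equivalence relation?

Yes

Reflexive: yes — every world is R-related to itself.
Symmetric: yes — every pair in R has its reverse in R.
Transitive: yes — every two-step R-path is closed by a direct edge.
So R is an equivalence relation.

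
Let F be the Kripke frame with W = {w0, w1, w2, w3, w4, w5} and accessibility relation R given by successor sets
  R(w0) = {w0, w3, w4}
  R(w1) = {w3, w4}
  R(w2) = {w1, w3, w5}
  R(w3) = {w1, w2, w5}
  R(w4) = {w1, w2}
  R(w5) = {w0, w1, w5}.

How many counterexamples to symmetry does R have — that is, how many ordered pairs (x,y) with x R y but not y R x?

8

Enumerating: (w0,w3), (w0,w4), (w2,w1), (w2,w5), (w3,w5), (w4,w2), (w5,w0), (w5,w1).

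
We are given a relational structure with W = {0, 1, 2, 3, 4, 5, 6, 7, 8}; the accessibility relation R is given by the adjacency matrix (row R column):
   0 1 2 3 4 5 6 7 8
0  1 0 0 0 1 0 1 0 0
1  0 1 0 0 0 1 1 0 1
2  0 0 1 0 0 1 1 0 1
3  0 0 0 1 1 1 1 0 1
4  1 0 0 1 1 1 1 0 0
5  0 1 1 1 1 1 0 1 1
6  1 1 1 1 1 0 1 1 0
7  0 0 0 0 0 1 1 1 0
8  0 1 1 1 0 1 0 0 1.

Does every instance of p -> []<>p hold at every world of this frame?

By correspondence theory, B is valid on a frame iff R is symmetric.
Symmetric: yes — every pair in R has its reverse in R.

Yes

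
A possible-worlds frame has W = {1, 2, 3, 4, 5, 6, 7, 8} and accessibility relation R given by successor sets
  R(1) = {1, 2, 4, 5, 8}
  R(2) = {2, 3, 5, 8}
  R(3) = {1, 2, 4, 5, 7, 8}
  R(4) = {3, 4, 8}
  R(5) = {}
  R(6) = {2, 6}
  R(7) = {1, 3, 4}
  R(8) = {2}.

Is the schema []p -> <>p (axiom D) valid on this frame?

By correspondence theory, D is valid on a frame iff R is serial.
Serial: no — 5 has no R-successor.

No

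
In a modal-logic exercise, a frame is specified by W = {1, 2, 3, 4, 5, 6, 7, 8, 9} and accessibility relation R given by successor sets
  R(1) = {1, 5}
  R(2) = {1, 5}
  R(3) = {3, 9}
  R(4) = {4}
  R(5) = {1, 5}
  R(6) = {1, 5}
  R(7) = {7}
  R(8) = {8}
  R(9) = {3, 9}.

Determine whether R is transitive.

Yes

Transitive: yes — every two-step R-path is closed by a direct edge.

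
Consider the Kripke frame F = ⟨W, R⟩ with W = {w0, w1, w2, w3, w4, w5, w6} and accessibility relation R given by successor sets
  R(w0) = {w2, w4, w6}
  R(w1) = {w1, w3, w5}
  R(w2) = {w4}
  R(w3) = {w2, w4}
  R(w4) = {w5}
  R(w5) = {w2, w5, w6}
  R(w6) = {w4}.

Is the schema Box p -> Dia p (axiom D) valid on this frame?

The schema D characterises exactly the serial frames.
Serial: yes — every world has a successor (e.g. w0 R w2).

Yes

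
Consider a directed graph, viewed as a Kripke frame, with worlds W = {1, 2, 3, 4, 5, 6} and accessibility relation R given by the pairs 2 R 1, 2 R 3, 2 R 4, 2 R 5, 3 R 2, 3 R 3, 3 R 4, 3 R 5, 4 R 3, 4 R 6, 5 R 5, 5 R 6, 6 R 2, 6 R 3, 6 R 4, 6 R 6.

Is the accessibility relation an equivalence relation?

No

Reflexive: no — 1 is not related to itself.
Symmetric: no — 2 R 1 but not 1 R 2.
Transitive: no — 2 R 4 and 4 R 6, but not 2 R 6.
So R is not an equivalence relation.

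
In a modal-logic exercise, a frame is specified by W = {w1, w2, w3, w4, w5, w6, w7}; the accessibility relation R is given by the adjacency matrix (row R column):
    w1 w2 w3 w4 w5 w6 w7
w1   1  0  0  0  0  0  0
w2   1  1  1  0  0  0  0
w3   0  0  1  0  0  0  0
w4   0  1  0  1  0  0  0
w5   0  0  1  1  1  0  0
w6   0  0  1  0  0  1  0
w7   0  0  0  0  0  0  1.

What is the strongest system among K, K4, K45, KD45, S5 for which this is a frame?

K

Transitive (axiom 4): no — w4 R w2 and w2 R w1, but not w4 R w1.
Euclidean (axiom 5): no — w2 R w1 and w2 R w3, but not w1 R w3.
Serial (axiom D): yes — every world has a successor (e.g. w1 R w1).
Reflexive (axiom T): yes — every world is R-related to itself.
So F validates K; K4 would additionally require R to be transitive. The strongest is K.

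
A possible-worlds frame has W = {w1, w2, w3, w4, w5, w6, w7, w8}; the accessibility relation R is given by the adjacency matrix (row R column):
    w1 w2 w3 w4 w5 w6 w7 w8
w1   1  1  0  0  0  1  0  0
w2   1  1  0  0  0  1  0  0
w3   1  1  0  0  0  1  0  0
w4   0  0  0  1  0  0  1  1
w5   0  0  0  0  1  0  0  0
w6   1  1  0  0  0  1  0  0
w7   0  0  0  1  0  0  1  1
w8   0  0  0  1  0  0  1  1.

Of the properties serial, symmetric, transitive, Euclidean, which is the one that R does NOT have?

symmetric

Serial: yes — every world has a successor (e.g. w1 R w1).
Symmetric: no — w3 R w1 but not w1 R w3.
Transitive: yes — every two-step R-path is closed by a direct edge.
Euclidean: yes — any two successors of a common world are R-related.
Only symmetric fails.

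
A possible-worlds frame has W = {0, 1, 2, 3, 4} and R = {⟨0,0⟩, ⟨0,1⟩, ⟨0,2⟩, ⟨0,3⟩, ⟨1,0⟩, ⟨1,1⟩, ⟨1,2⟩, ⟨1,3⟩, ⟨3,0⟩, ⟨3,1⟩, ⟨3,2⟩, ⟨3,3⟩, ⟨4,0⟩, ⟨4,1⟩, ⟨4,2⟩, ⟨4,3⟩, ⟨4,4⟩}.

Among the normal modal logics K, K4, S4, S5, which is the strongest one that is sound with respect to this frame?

Transitive (axiom 4): yes — every two-step R-path is closed by a direct edge.
Reflexive (axiom T): no — 2 is not related to itself.
Euclidean (axiom 5): no — 0 R 2 and 0 R 1, but not 2 R 1.
So F validates K, K4; S4 would additionally require R to be reflexive. The strongest is K4.

K4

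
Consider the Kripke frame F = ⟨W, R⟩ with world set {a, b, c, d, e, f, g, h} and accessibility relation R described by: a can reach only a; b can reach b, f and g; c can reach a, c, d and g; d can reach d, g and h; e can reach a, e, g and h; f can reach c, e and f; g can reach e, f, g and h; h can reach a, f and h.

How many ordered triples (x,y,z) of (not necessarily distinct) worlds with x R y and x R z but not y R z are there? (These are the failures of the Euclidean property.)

33

Enumerating: (b,f,b), (b,f,g), (b,g,b), (c,a,c), (c,a,d), (c,a,g), (c,d,a), (c,d,c), (c,g,a), (c,g,c), (c,g,d), (d,g,d), … and 21 more.
Total: 33.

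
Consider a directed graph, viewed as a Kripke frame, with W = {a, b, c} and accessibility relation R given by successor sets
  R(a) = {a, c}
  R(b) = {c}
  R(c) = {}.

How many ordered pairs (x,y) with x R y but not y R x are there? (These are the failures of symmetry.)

Enumerating: (a,c), (b,c).

2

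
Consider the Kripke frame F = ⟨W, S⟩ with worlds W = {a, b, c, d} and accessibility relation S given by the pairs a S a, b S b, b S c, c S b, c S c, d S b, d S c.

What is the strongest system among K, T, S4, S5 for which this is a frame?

Reflexive (axiom T): no — d is not related to itself.
Transitive (axiom 4): yes — every two-step S-path is closed by a direct edge.
Euclidean (axiom 5): yes — any two successors of a common world are S-related.
So F validates K; T would additionally require S to be reflexive. The strongest is K.

K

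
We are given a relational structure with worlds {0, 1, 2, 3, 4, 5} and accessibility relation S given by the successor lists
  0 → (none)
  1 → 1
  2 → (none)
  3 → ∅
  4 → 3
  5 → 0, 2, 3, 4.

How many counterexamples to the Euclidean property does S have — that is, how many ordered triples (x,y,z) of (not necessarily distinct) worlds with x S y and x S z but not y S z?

Enumerating: (4,3,3), (5,0,0), (5,0,2), (5,0,3), (5,0,4), (5,2,0), (5,2,2), (5,2,3), (5,2,4), (5,3,0), (5,3,2), (5,3,3), (5,3,4), (5,4,0), (5,4,2), (5,4,4).

16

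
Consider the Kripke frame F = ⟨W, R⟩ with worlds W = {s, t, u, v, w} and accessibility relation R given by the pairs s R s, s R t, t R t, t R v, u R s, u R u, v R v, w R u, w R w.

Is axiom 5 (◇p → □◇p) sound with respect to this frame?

By correspondence theory, 5 is valid on a frame iff R is Euclidean.
Euclidean: no — s R t and s R s, but not t R s.

No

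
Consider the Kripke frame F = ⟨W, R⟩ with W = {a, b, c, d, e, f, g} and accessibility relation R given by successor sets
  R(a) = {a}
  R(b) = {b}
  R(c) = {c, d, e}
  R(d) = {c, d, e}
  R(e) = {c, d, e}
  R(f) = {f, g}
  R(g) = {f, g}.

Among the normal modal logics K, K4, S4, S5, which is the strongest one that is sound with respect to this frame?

S5

Transitive (axiom 4): yes — every two-step R-path is closed by a direct edge.
Reflexive (axiom T): yes — every world is R-related to itself.
Euclidean (axiom 5): yes — any two successors of a common world are R-related.
So F validates K, K4, S4, S5. The strongest is S5.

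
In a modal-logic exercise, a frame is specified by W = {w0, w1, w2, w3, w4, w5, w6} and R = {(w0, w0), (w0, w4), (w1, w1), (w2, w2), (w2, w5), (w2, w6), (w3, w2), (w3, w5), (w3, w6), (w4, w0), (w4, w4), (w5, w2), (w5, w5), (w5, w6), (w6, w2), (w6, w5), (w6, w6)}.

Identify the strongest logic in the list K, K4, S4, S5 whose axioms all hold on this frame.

Transitive (axiom 4): yes — every two-step R-path is closed by a direct edge.
Reflexive (axiom T): no — w3 is not related to itself.
Euclidean (axiom 5): yes — any two successors of a common world are R-related.
So F validates K, K4; S4 would additionally require R to be reflexive. The strongest is K4.

K4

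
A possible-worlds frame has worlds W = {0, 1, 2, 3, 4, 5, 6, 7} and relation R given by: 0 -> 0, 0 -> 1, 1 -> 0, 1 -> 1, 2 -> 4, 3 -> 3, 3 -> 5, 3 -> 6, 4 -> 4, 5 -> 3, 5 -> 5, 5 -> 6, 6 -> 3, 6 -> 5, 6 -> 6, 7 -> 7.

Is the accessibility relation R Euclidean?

Yes

Euclidean: yes — any two successors of a common world are R-related.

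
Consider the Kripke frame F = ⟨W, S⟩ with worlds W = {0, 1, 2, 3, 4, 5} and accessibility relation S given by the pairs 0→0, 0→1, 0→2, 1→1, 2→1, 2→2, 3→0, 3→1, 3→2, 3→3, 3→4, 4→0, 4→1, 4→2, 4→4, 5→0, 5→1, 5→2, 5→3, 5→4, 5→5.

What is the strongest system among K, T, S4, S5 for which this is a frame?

Reflexive (axiom T): yes — every world is S-related to itself.
Transitive (axiom 4): yes — every two-step S-path is closed by a direct edge.
Euclidean (axiom 5): no — 0 S 1 and 0 S 2, but not 1 S 2.
So F validates K, T, S4; S5 would additionally require S to be Euclidean. The strongest is S4.

S4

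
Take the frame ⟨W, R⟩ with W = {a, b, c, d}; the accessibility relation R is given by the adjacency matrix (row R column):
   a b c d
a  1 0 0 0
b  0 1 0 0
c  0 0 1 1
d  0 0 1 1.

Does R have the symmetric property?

Yes

Symmetric: yes — every pair in R has its reverse in R.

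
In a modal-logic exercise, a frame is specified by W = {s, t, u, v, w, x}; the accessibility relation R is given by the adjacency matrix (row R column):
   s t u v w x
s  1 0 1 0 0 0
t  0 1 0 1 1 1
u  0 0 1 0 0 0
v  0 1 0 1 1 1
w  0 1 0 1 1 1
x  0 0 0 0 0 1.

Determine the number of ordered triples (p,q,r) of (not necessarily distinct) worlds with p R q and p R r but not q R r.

Enumerating: (s,u,s), (t,x,t), (t,x,v), (t,x,w), (v,x,t), (v,x,v), (v,x,w), (w,x,t), (w,x,v), (w,x,w).

10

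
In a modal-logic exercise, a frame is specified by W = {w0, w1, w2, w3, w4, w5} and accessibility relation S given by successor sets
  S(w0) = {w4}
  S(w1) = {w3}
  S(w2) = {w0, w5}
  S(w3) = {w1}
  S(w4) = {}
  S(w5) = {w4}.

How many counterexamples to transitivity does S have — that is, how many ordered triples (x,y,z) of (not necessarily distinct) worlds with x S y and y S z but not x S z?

4

Enumerating: (w1,w3,w1), (w2,w0,w4), (w2,w5,w4), (w3,w1,w3).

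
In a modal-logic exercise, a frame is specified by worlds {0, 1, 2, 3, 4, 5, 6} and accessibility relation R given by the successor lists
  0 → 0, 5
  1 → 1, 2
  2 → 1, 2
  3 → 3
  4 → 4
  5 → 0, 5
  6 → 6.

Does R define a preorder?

Reflexive: yes — every world is R-related to itself.
Transitive: yes — every two-step R-path is closed by a direct edge.
So R is a preorder.

Yes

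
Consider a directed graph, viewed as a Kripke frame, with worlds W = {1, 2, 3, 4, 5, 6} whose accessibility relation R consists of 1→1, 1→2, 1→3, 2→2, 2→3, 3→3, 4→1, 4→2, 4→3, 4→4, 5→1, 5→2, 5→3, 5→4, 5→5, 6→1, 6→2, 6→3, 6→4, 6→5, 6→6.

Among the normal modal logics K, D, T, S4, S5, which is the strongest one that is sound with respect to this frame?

Serial (axiom D): yes — every world has a successor (e.g. 1 R 1).
Reflexive (axiom T): yes — every world is R-related to itself.
Transitive (axiom 4): yes — every two-step R-path is closed by a direct edge.
Euclidean (axiom 5): no — 1 R 3 and 1 R 2, but not 3 R 2.
So F validates K, D, T, S4; S5 would additionally require R to be Euclidean. The strongest is S4.

S4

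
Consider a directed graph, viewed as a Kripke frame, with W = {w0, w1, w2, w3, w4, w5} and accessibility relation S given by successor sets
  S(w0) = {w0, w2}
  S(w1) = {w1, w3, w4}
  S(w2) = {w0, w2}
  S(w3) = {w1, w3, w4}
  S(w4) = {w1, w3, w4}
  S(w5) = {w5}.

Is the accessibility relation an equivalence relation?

Yes

Reflexive: yes — every world is S-related to itself.
Symmetric: yes — every pair in S has its reverse in S.
Transitive: yes — every two-step S-path is closed by a direct edge.
So S is an equivalence relation.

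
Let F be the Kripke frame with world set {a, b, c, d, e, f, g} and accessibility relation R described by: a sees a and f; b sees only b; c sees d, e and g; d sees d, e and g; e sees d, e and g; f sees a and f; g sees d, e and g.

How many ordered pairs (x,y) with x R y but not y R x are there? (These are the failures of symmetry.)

3

Enumerating: (c,d), (c,e), (c,g).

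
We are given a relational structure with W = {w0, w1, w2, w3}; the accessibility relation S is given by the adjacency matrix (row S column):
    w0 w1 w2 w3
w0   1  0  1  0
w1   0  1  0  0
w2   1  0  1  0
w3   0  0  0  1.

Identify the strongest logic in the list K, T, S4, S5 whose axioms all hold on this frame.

Reflexive (axiom T): yes — every world is S-related to itself.
Transitive (axiom 4): yes — every two-step S-path is closed by a direct edge.
Euclidean (axiom 5): yes — any two successors of a common world are S-related.
So F validates K, T, S4, S5. The strongest is S5.

S5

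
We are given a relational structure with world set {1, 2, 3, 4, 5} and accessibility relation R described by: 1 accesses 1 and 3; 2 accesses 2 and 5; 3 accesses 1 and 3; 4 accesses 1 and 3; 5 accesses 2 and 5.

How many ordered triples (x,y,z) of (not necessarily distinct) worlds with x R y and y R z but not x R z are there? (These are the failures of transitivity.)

0

R is transitive; there are no such tuples.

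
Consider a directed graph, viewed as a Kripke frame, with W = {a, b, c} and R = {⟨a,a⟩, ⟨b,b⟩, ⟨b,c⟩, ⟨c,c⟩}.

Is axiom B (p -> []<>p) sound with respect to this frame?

Axiom B corresponds to the accessibility relation being symmetric.
Symmetric: no — b R c but not c R b.

No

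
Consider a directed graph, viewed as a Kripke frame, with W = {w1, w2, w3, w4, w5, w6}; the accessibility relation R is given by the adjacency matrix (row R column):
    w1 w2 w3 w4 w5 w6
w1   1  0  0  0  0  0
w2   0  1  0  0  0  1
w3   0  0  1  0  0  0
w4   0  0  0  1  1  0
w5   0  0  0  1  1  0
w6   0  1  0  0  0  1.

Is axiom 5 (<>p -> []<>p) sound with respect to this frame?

By correspondence theory, 5 is valid on a frame iff R is Euclidean.
Euclidean: yes — any two successors of a common world are R-related.

Yes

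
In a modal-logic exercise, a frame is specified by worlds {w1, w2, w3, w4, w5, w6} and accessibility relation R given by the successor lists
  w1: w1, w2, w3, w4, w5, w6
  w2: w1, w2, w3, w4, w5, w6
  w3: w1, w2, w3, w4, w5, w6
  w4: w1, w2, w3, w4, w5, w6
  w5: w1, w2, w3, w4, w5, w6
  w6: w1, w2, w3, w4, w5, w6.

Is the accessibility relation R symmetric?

Symmetric: yes — every pair in R has its reverse in R.

Yes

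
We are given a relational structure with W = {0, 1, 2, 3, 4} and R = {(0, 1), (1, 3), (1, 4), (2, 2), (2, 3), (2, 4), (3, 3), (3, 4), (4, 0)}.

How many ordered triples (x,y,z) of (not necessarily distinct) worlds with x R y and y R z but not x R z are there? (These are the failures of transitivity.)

Enumerating: (0,1,3), (0,1,4), (1,4,0), (2,4,0), (3,4,0), (4,0,1).

6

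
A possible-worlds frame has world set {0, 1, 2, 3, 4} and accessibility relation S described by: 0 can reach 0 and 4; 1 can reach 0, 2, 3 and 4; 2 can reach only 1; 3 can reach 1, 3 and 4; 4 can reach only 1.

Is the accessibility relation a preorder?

Reflexive: no — 1 is not related to itself.
Transitive: no — 0 S 4 and 4 S 1, but not 0 S 1.
So S is not a preorder.

No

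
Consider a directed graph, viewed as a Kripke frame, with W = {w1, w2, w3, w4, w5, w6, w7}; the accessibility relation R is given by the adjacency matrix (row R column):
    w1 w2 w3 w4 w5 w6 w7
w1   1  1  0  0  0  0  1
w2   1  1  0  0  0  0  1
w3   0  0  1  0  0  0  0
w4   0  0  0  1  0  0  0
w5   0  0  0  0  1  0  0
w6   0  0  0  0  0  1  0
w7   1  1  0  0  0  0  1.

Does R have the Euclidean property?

Yes

Euclidean: yes — any two successors of a common world are R-related.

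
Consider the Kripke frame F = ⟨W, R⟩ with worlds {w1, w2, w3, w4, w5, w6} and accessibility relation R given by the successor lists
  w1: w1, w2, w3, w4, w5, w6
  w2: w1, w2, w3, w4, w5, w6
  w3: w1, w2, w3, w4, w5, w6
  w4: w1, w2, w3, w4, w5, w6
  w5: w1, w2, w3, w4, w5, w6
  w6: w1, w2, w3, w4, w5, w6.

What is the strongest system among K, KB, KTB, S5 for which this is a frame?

S5

Symmetric (axiom B): yes — every pair in R has its reverse in R.
Reflexive (axiom T): yes — every world is R-related to itself.
Euclidean (axiom 5): yes — any two successors of a common world are R-related.
So F validates K, KB, KTB, S5. The strongest is S5.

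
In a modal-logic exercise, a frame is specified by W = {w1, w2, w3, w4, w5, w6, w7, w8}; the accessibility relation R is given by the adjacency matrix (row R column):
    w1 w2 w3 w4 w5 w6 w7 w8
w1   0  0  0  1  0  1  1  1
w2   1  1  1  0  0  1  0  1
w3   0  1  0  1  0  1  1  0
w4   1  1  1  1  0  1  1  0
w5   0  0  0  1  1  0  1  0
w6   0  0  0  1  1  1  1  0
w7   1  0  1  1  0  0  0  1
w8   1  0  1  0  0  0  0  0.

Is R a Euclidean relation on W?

Euclidean: no — w1 R w4 and w1 R w8, but not w4 R w8.

No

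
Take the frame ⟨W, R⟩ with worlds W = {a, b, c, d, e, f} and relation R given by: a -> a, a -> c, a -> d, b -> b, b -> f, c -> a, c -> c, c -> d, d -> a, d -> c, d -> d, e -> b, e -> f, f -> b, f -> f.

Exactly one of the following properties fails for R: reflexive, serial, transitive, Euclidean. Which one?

Reflexive: no — e is not related to itself.
Serial: yes — every world has a successor (e.g. a R a).
Transitive: yes — every two-step R-path is closed by a direct edge.
Euclidean: yes — any two successors of a common world are R-related.
Only reflexive fails.

reflexive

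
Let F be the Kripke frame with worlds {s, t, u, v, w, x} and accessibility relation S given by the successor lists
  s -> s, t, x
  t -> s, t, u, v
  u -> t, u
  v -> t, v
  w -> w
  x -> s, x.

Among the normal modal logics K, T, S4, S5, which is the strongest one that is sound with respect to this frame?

Reflexive (axiom T): yes — every world is S-related to itself.
Transitive (axiom 4): no — s S t and t S u, but not s S u.
Euclidean (axiom 5): no — s S t and s S x, but not t S x.
So F validates K, T; S4 would additionally require S to be transitive. The strongest is T.

T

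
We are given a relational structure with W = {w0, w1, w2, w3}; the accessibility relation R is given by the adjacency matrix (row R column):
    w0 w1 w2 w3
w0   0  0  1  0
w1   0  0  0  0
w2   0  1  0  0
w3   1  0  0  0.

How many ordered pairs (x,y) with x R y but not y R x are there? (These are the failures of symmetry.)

3

Enumerating: (w0,w2), (w2,w1), (w3,w0).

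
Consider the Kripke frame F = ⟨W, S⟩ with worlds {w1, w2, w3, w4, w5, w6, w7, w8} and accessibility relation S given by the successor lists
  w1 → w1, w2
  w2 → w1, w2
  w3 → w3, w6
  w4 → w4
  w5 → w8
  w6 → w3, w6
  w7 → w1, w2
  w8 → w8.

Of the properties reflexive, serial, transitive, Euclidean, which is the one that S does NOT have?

Reflexive: no — w5 is not related to itself.
Serial: yes — every world has a successor (e.g. w1 S w1).
Transitive: yes — every two-step S-path is closed by a direct edge.
Euclidean: yes — any two successors of a common world are S-related.
Only reflexive fails.

reflexive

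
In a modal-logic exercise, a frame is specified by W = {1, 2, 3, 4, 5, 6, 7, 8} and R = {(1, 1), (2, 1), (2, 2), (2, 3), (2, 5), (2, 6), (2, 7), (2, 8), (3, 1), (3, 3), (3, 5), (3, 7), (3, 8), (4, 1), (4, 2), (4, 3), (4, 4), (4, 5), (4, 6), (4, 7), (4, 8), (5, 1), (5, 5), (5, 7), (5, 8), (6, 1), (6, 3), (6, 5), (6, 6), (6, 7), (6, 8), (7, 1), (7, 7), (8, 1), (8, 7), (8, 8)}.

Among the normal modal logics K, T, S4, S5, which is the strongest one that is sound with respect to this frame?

S4

Reflexive (axiom T): yes — every world is R-related to itself.
Transitive (axiom 4): yes — every two-step R-path is closed by a direct edge.
Euclidean (axiom 5): no — 2 R 1 and 2 R 3, but not 1 R 3.
So F validates K, T, S4; S5 would additionally require R to be Euclidean. The strongest is S4.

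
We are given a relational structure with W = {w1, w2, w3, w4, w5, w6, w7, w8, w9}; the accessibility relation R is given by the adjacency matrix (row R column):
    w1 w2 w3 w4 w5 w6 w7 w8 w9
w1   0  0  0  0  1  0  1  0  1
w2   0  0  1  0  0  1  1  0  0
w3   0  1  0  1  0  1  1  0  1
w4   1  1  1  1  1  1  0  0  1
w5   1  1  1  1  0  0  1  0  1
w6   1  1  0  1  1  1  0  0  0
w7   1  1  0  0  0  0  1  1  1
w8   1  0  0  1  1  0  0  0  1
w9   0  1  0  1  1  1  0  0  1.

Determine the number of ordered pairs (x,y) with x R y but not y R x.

Enumerating: (w1,w9), (w3,w6), (w3,w7), (w3,w9), (w4,w1), (w4,w2), (w5,w2), (w5,w3), (w5,w7), (w6,w1), (w6,w5), (w7,w8), … and 7 more.
Total: 19.

19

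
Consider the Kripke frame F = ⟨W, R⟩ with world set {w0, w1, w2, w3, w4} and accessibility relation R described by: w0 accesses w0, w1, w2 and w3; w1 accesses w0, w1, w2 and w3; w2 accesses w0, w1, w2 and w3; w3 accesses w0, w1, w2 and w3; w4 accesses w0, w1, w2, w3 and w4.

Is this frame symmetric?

No

Symmetric: no — w4 R w0 but not w0 R w4.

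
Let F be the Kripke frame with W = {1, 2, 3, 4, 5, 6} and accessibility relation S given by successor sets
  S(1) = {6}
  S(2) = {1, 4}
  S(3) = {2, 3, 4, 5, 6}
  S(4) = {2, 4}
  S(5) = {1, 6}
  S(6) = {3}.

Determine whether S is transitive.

No

Transitive: no — 1 S 6 and 6 S 3, but not 1 S 3.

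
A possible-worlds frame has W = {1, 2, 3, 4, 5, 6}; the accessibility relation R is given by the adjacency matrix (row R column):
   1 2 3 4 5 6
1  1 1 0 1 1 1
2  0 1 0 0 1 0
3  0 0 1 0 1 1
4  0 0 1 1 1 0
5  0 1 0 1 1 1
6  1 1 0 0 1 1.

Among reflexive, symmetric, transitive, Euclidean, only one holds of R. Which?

reflexive

Reflexive: yes — every world is R-related to itself.
Symmetric: no — 1 R 2 but not 2 R 1.
Transitive: no — 1 R 4 and 4 R 3, but not 1 R 3.
Euclidean: no — 1 R 2 and 1 R 4, but not 2 R 4.
Only reflexive holds.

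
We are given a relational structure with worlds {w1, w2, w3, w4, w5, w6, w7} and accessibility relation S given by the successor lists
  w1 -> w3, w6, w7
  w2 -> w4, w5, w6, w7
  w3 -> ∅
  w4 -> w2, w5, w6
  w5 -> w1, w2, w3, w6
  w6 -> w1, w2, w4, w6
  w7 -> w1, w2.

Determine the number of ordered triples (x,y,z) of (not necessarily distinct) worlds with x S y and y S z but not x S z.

Enumerating: (w1,w6,w1), (w1,w6,w2), (w1,w6,w4), (w1,w7,w1), (w1,w7,w2), (w2,w4,w2), (w2,w5,w1), (w2,w5,w2), (w2,w5,w3), (w2,w6,w1), (w2,w6,w2), (w2,w7,w1), … and 24 more.
Total: 36.

36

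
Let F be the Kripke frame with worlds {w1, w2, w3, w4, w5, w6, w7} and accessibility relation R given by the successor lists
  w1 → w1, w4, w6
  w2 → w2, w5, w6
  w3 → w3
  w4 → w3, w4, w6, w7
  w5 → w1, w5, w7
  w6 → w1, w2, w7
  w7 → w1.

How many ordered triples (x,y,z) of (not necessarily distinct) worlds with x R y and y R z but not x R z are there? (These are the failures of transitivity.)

19

Enumerating: (w1,w4,w3), (w1,w4,w7), (w1,w6,w2), (w1,w6,w7), (w2,w5,w1), (w2,w5,w7), (w2,w6,w1), (w2,w6,w7), (w4,w6,w1), (w4,w6,w2), (w4,w7,w1), (w5,w1,w4), … and 7 more.
Total: 19.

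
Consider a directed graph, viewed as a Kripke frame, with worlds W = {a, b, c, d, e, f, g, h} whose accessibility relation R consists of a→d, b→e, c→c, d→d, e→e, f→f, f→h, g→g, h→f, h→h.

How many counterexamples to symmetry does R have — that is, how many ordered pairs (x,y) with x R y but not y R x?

2

Enumerating: (a,d), (b,e).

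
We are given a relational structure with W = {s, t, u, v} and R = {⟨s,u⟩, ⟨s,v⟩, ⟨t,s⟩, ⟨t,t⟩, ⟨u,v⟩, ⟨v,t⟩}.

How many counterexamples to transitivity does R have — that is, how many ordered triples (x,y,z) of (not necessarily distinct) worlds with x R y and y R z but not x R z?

Enumerating: (s,v,t), (t,s,u), (t,s,v), (u,v,t), (v,t,s).

5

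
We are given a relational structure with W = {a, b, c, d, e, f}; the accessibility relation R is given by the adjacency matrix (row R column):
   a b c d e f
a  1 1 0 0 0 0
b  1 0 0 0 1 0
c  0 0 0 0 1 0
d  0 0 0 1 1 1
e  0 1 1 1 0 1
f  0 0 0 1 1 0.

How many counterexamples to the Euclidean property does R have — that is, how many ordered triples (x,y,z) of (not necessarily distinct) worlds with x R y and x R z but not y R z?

Enumerating: (a,b,b), (b,a,e), (b,e,a), (b,e,e), (c,e,e), (d,e,e), (d,f,f), (e,b,b), (e,b,c), (e,b,d), (e,b,f), (e,c,b), … and 9 more.
Total: 21.

21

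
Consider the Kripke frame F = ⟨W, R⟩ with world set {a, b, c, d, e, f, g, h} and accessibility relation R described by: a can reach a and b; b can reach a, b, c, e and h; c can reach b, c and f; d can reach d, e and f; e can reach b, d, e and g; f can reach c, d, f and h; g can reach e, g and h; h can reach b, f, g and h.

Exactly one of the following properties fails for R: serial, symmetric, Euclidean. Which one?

Serial: yes — every world has a successor (e.g. a R a).
Symmetric: yes — every pair in R has its reverse in R.
Euclidean: no — b R a and b R c, but not a R c.
Only Euclidean fails.

Euclidean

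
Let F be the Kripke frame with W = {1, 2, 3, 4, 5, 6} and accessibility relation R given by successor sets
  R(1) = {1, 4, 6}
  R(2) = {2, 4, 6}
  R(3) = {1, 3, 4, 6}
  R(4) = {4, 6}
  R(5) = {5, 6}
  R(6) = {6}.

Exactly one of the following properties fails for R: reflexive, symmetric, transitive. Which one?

symmetric

Reflexive: yes — every world is R-related to itself.
Symmetric: no — 1 R 4 but not 4 R 1.
Transitive: yes — every two-step R-path is closed by a direct edge.
Only symmetric fails.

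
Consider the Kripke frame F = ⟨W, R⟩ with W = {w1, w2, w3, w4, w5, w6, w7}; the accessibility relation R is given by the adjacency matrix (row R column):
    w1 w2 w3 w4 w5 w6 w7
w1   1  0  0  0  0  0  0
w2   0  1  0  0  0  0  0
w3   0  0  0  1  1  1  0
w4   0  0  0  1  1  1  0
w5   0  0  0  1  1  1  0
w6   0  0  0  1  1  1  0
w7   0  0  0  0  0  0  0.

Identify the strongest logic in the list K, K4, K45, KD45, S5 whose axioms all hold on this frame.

Transitive (axiom 4): yes — every two-step R-path is closed by a direct edge.
Euclidean (axiom 5): yes — any two successors of a common world are R-related.
Serial (axiom D): no — w7 has no R-successor.
Reflexive (axiom T): no — w3 is not related to itself.
So F validates K, K4, K45; KD45 would additionally require R to be serial. The strongest is K45.

K45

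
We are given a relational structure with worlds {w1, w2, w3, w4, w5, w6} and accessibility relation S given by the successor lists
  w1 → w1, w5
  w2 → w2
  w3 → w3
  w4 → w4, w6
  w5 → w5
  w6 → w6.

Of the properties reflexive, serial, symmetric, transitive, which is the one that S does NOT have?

Reflexive: yes — every world is S-related to itself.
Serial: yes — every world has a successor (e.g. w1 S w1).
Symmetric: no — w1 S w5 but not w5 S w1.
Transitive: yes — every two-step S-path is closed by a direct edge.
Only symmetric fails.

symmetric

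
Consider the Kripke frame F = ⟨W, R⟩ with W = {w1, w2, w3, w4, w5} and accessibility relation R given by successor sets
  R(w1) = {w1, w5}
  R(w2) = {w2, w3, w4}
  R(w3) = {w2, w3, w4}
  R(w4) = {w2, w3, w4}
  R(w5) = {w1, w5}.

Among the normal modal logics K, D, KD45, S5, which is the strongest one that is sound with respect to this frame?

Serial (axiom D): yes — every world has a successor (e.g. w1 R w1).
Euclidean (axiom 5): yes — any two successors of a common world are R-related.
Transitive (axiom 4): yes — every two-step R-path is closed by a direct edge.
Reflexive (axiom T): yes — every world is R-related to itself.
So F validates K, D, KD45, S5. The strongest is S5.

S5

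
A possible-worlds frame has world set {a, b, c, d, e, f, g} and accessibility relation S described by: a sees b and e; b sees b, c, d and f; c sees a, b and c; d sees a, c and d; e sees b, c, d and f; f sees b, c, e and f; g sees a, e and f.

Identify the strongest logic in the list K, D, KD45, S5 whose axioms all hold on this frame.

D

Serial (axiom D): yes — every world has a successor (e.g. a S b).
Euclidean (axiom 5): no — a S b and a S e, but not b S e.
Transitive (axiom 4): no — a S b and b S c, but not a S c.
Reflexive (axiom T): no — a is not related to itself.
So F validates K, D; KD45 would additionally require S to be Euclidean and transitive. The strongest is D.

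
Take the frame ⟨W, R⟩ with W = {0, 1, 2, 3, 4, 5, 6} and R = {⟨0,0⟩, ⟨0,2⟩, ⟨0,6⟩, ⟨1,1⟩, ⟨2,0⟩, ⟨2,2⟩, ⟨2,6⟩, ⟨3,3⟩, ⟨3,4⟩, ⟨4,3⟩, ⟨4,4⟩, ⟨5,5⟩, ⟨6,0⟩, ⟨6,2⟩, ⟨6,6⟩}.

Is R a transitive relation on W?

Transitive: yes — every two-step R-path is closed by a direct edge.

Yes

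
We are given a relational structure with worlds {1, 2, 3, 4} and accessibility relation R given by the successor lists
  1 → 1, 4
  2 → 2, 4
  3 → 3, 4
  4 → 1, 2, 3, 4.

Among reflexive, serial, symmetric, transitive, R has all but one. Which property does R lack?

Reflexive: yes — every world is R-related to itself.
Serial: yes — every world has a successor (e.g. 1 R 1).
Symmetric: yes — every pair in R has its reverse in R.
Transitive: no — 1 R 4 and 4 R 2, but not 1 R 2.
Only transitive fails.

transitive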